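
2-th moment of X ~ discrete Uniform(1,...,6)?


E[X^2] = (1/6) * sum(x^2 for x=1..6)
= 91/6

91/6


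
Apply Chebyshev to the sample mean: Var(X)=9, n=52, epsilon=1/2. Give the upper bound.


Var(Xbar) = Var(X)/n = 9/52
Chebyshev: P(|Xbar-mu| >= 1/2) <= Var(Xbar)/(1/2)^2 = (9/52)/(1/4) = 9/13

9/13


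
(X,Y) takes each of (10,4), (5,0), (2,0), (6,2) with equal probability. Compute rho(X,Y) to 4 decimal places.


Cov(X,Y) = 4.3750, Var(X) = 8.1875, Var(Y) = 2.7500
rho = Cov/(sqrt(VarX)*sqrt(VarY)) = 0.9220

0.9220


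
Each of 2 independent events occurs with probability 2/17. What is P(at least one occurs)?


P(at least one) = 1 - P(none)
P(none) = (1 - 2/17)^2 = (15/17)^2 = 225/289
P(at least one) = 1 - 225/289 = 64/289

64/289


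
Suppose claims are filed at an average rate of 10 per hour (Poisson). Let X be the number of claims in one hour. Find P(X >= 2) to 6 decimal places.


P(X>=2) = 1 - P(X<=1) = 1 - (e^(-10)*10^0/0! + e^(-10)*10^1/1!)
≈ 1 - (0.0000453999 + 0.0004539993)
= 1 - 0.0004993992 = 0.9995006008
≈ 0.999501

0.999501


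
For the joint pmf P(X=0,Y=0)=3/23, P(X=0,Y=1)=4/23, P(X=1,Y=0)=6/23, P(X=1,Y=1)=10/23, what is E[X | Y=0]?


P(Y=0) = 9/23
E[X|Y=0] = (0*3 + 1*6)/9 = 6/9 = 2/3

2/3


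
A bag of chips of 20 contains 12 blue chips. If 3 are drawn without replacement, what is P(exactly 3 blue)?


P(X=3) = C(12,3)*C(8,0) / C(20,3)
= 220*1 / 1140
= 220/1140 = 11/57

11/57


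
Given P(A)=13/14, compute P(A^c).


P(A') = 1 - P(A) = 1 - 13/14 = 1/14

1/14


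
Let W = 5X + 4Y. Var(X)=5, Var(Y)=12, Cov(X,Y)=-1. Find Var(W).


Var(5X + 4Y) = 5^2*Var(X) + 4^2*Var(Y) + 2*5*4*Cov(X,Y)
= 25*5 + 16*12 + 40*(-1)
= 125 + 192 - 40 = 277

277


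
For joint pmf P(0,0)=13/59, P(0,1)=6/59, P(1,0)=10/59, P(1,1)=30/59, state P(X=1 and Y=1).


Read from table: P(X=1, Y=1) = 30/59

30/59


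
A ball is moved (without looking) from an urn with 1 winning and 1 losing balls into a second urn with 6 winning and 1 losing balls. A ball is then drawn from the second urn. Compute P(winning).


P(transfer winning) = 1/2; P(transfer losing) = 1/2
If winning transferred: Urn II has 7 winning of 8, so P(winning|winning moved) = 7/8
If losing transferred: Urn II has 6 winning of 8, so P(winning|losing moved) = 3/4
By total probability: P(winning) = 1/2*7/8 + 1/2*3/4 = 13/16

13/16


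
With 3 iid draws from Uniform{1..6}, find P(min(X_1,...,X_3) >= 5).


P(min >= 5) = P(all X_i >= 5) = (P(X_1 >= 5))^3
= (2/6)^3 = (1/3)^3 = 1/27

1/27


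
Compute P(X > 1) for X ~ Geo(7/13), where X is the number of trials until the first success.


P(X > 1) = P(first 1 trials all fail) = (1-p)^1 = (6/13)^1 = 6/13

6/13


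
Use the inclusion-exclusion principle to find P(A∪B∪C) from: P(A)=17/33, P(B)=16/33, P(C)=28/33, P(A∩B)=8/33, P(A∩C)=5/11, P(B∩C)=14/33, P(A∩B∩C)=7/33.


P(A∪B∪C) = P(A)+P(B)+P(C) - P(AB)-P(AC)-P(BC) + P(ABC)
= 17/33+16/33+28/33 - 8/33-5/11-14/33 + 7/33
= 31/33

31/33


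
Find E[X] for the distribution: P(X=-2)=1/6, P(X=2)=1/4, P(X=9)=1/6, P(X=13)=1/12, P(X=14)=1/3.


E[X] = sum(x * P(x))
= -2*1/6 + 2*1/4 + 9*1/6 + 13*1/12 + 14*1/3
= 89/12

89/12


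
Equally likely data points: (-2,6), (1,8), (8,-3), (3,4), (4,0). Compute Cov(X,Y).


E[X]=14/5, E[Y]=3, E[XY]=-16/5
Cov(X,Y) = E[XY] - E[X]E[Y] = -16/5 - 14/5*3 = -58/5

-58/5


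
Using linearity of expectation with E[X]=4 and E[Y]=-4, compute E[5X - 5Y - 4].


E[5X - 5Y - 4] = 5*E[X] - 5*E[Y] - 4
= (5)*(4) + (-5)*(-4) + (-4)
= 20 + 20 - 4 = 36

36


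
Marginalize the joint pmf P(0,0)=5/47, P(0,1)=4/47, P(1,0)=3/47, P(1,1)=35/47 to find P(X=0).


P(X=0) = P(0,0)+P(0,1) = 5/47 + 4/47 = 9/47

9/47


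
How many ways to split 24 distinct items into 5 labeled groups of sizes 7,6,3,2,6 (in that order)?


24! = 620448401733239439360000
Denominator: 7!=5040 * 6!=720 * 3!=6 * 2!=2 * 6!=720
Coefficient = 620448401733239439360000 / 31352832000 = 19789229940480

19789229940480


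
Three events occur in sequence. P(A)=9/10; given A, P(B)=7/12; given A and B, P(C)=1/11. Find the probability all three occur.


P(A∩B∩C) = P(A) * P(B|A) * P(C|A∩B)
= 9/10 * 7/12 * 1/11
= 21/40 * 1/11 = 21/440

21/440


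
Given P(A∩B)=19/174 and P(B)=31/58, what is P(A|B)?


P(A|B) = P(A∩B)/P(B) = (19/174)/(93/174) = 19/93

19/93


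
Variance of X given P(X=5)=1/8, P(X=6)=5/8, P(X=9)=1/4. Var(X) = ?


E[X] = 53/8, E[X^2] = 367/8
Var(X) = E[X^2] - (E[X])^2 = 367/8 - (53/8)^2 = 127/64

127/64


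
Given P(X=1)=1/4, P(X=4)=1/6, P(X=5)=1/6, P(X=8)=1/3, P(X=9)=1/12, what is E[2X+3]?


E[2X+3] = sum(g(x)*P(x))
= 5*1/4 + 11*1/6 + 13*1/6 + 19*1/3 + 21*1/12
= 40/3

40/3


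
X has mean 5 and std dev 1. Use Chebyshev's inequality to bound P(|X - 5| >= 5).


k = 5/1 = 5
Chebyshev: P(|X-mu| >= k*sigma) <= 1/k^2 = 1/5^2 = 1/25

1/25


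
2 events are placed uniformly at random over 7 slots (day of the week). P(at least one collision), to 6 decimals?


P(all different) = prod((7-i)/7 for i=0..1) = 0.857143
P(at least one match) = 1 - 0.857143 = 0.142857

0.142857


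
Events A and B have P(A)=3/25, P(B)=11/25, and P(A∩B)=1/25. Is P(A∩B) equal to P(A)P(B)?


P(A)*P(B) = 3/25*11/25 = 33/625
P(A∩B) = 1/25 != 33/625, so not independent

No, A and B are not independent


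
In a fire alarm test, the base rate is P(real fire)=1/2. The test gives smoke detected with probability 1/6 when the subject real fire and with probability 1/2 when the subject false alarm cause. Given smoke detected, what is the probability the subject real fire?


P(A) = P(A|B)P(B) + P(A|B')P(B') = 1/6*1/2 + 1/2*1/2 = 1/3
P(B|A) = P(A|B)P(B)/P(A) = (1/12)/(1/3) = 1/4

1/4


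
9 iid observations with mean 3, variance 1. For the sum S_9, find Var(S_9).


By independence, Var(S_n) = n*Var(X_1) = 9*1 = 9

9


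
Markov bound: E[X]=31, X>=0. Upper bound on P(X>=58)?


Markov: P(X >= a) <= E[X]/a
P(X >= 58) <= 31/58

31/58


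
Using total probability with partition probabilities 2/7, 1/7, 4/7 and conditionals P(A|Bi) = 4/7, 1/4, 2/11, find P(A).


P(A) = P(A|B1)P(B1) + P(A|B2)P(B2) + P(A|B3)P(B3)
= 4/7*2/7 + 1/4*1/7 + 2/11*4/7
= 8/49 + 1/28 + 8/77 = 653/2156

653/2156


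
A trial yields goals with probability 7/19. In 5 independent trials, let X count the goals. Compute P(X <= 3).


P(X<=3) = P(X=0) + P(X=1) + P(X=2) + P(X=3)
= 248832/2476099 + 725760/2476099 + 846720/2476099 + 493920/2476099
= 2315232/2476099

2315232/2476099


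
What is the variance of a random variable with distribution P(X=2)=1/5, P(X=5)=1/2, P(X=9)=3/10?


E[X] = 28/5, E[X^2] = 188/5
Var(X) = E[X^2] - (E[X])^2 = 188/5 - (28/5)^2 = 156/25

156/25


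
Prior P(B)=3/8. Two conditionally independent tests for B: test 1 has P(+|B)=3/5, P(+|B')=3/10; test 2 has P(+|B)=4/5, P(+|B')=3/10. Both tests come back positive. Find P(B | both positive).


After test 1: P(+) = 3/5*3/8 + 3/10*5/8 = 33/80
P(B|+) = (9/40)/(33/80) = 6/11
After test 2 (use post1 as new prior): P(+) = 4/5*6/11 + 3/10*5/11 = 63/110
P(B|+,+) = (24/55)/(63/110) = 16/21

16/21


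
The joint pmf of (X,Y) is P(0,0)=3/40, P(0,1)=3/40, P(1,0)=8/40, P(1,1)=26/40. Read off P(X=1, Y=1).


Read from table: P(X=1, Y=1) = 26/40 = 13/20

13/20


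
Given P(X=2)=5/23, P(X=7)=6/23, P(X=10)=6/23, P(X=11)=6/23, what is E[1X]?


E[1X] = sum(g(x)*P(x))
= 2*5/23 + 7*6/23 + 10*6/23 + 11*6/23
= 178/23

178/23


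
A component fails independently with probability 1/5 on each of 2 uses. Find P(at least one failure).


P(at least one) = 1 - P(none)
P(none) = (1 - 1/5)^2 = (4/5)^2 = 16/25
P(at least one) = 1 - 16/25 = 9/25

9/25


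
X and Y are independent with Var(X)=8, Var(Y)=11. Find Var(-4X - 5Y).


Independence => Cov(X,Y)=0
Var(-4X - 5Y) = (-4)^2*Var(X) + (-5)^2*Var(Y)
= 16*8 + 25*11 = 403

403


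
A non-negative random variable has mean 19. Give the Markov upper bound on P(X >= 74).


Markov: P(X >= a) <= E[X]/a
P(X >= 74) <= 19/74

19/74


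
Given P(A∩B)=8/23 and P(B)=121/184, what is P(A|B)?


P(A|B) = P(A∩B)/P(B) = (64/184)/(121/184) = 64/121

64/121


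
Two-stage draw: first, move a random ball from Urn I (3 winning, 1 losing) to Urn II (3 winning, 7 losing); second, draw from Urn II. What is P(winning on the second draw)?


P(transfer winning) = 3/4; P(transfer losing) = 1/4
If winning transferred: Urn II has 4 winning of 11, so P(winning|winning moved) = 4/11
If losing transferred: Urn II has 3 winning of 11, so P(winning|losing moved) = 3/11
By total probability: P(winning) = 3/4*4/11 + 1/4*3/11 = 15/44

15/44


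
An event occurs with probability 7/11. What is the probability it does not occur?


P(A') = 1 - P(A) = 1 - 7/11 = 4/11

4/11


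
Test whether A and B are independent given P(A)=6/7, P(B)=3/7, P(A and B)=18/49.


P(A)*P(B) = 6/7*3/7 = 18/49
P(A∩B) = 18/49, which equals P(A)P(B), so independent

Yes, A and B are independent


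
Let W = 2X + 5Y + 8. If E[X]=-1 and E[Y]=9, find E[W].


E[2X + 5Y + 8] = 2*E[X] + 5*E[Y] + 8
= (2)*(-1) + (5)*(9) + (8)
= -2 + 45 + 8 = 51

51


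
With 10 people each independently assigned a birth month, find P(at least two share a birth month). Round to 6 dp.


P(all different) = prod((12-i)/12 for i=0..9) = 0.003868
P(at least one match) = 1 - 0.003868 = 0.996132

0.996132


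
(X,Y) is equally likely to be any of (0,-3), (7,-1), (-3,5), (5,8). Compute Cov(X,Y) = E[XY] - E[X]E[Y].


E[X]=9/4, E[Y]=9/4, E[XY]=9/2
Cov(X,Y) = E[XY] - E[X]E[Y] = 9/2 - 9/4*9/4 = -9/16

-9/16


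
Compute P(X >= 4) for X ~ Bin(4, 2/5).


P(X>=4) = P(X=4)
= 16/625
= 16/625

16/625


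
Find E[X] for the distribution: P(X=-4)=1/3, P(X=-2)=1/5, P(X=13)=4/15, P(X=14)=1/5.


E[X] = sum(x * P(x))
= -4*1/3 - 2*1/5 + 13*4/15 + 14*1/5
= 68/15

68/15


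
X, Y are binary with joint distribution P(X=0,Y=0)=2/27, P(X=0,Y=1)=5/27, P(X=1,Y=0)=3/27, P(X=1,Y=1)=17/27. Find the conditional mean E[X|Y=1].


P(Y=1) = 22/27
E[X|Y=1] = (0*5 + 1*17)/22 = 17/22

17/22


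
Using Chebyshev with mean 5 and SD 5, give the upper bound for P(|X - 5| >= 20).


k = 20/5 = 4
Chebyshev: P(|X-mu| >= k*sigma) <= 1/k^2 = 1/4^2 = 1/16

1/16


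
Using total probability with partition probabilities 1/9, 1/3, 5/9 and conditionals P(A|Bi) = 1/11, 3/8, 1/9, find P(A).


P(A) = P(A|B1)P(B1) + P(A|B2)P(B2) + P(A|B3)P(B3)
= 1/11*1/9 + 3/8*1/3 + 1/9*5/9
= 1/99 + 1/8 + 5/81 = 1403/7128

1403/7128


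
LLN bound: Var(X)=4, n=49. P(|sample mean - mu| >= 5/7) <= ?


Var(Xbar) = Var(X)/n = 4/49
Chebyshev: P(|Xbar-mu| >= 5/7) <= Var(Xbar)/(5/7)^2 = (4/49)/(25/49) = 4/25

4/25


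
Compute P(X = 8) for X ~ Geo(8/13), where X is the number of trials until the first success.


P(X=8) = (1-p)^7 * p = (5/13)^7 * 8/13
= 78125/62748517 * 8/13 = 625000/815730721

625000/815730721


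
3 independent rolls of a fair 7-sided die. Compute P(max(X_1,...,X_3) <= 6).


P(max <= 6) = P(all X_i <= 6) = (P(X_1 <= 6))^3
= (6/7)^3 = 216/343

216/343


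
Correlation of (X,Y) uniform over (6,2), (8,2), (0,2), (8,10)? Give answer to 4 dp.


Cov(X,Y) = 5.0000, Var(X) = 10.7500, Var(Y) = 12.0000
rho = Cov/(sqrt(VarX)*sqrt(VarY)) = 0.4402

0.4402


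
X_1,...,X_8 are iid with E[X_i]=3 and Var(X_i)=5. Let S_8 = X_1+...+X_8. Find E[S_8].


E[S_n] = n*E[X_1] = 8*3 = 24

24


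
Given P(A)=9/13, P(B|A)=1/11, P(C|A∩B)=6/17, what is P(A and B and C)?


P(A∩B∩C) = P(A) * P(B|A) * P(C|A∩B)
= 9/13 * 1/11 * 6/17
= 9/143 * 6/17 = 54/2431

54/2431


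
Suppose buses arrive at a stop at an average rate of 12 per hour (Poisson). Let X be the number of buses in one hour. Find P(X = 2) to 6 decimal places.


P(X=2) = e^(-12) * 12^2 / 2!
≈ 0.000006144212353 * 144 / 2
≈ 0.000442

0.000442


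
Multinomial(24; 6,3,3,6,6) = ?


24! = 620448401733239439360000
Denominator: 6!=720 * 3!=6 * 3!=6 * 6!=720 * 6!=720
Coefficient = 620448401733239439360000 / 13436928000 = 46174869861120

46174869861120


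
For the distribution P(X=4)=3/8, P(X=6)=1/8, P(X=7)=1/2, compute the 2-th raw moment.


E[X^2] = sum(x^2 * P(x))
= 16*3/8 + 36*1/8 + 49*1/2
= 35

35


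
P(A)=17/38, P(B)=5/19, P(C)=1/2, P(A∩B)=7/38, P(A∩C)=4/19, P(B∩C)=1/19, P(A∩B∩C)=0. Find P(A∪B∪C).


P(A∪B∪C) = P(A)+P(B)+P(C) - P(AB)-P(AC)-P(BC) + P(ABC)
= 17/38+5/19+1/2 - 7/38-4/19-1/19 + 0
= 29/38

29/38


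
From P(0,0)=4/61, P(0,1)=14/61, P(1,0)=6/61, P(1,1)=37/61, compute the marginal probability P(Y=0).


P(Y=0) = P(0,0)+P(1,0) = 4/61 + 6/61 = 10/61

10/61


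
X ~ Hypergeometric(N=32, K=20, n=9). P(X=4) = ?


P(X=4) = C(20,4)*C(12,5) / C(32,9)
= 4845*792 / 28048800
= 3837240/28048800 = 31977/233740

31977/233740


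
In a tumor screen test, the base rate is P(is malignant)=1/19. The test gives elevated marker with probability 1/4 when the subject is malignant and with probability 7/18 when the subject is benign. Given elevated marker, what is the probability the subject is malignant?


P(A) = P(A|B)P(B) + P(A|B')P(B') = 1/4*1/19 + 7/18*18/19 = 29/76
P(B|A) = P(A|B)P(B)/P(A) = (1/76)/(29/76) = 1/29

1/29


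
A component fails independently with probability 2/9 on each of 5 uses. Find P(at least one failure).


P(at least one) = 1 - P(none)
P(none) = (1 - 2/9)^5 = (7/9)^5 = 16807/59049
P(at least one) = 1 - 16807/59049 = 42242/59049

42242/59049


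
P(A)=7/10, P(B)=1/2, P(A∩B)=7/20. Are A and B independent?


P(A)*P(B) = 7/10*1/2 = 7/20
P(A∩B) = 7/20, which equals P(A)P(B), so independent

Yes, A and B are independent


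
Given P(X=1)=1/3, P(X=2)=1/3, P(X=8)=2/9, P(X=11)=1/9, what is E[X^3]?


E[X^3] = sum(g(x)*P(x))
= 1*1/3 + 8*1/3 + 512*2/9 + 1331*1/9
= 794/3

794/3


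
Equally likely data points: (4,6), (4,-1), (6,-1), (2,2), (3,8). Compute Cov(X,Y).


E[X]=19/5, E[Y]=14/5, E[XY]=42/5
Cov(X,Y) = E[XY] - E[X]E[Y] = 42/5 - 19/5*14/5 = -56/25

-56/25


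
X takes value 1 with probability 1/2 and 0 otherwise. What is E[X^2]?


For Bernoulli: X in {0,1}
E[X^2] = 0^2*(1-1/2) + 1^2*1/2 = 1/2

1/2


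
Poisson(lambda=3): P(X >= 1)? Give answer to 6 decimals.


P(X>=1) = 1 - P(X<=0) = 1 - (e^(-3)*3^0/0!)
≈ 1 - 0.0497870684 = 0.9502129316
≈ 0.950213

0.950213


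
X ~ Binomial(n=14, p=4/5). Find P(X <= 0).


P(X<=0) = P(X=0)
= 1/6103515625
= 1/6103515625

1/6103515625


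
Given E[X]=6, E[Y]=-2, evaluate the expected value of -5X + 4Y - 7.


E[-5X + 4Y - 7] = -5*E[X] + 4*E[Y] - 7
= (-5)*(6) + (4)*(-2) + (-7)
= -30 - 8 - 7 = -45

-45


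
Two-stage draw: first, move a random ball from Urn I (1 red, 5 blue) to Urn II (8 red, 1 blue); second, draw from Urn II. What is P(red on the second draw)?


P(transfer red) = 1/6; P(transfer blue) = 5/6
If red transferred: Urn II has 9 red of 10, so P(red|red moved) = 9/10
If blue transferred: Urn II has 8 red of 10, so P(red|blue moved) = 4/5
By total probability: P(red) = 1/6*9/10 + 5/6*4/5 = 49/60

49/60


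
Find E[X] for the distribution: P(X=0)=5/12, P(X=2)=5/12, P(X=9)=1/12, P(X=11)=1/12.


E[X] = sum(x * P(x))
= 0*5/12 + 2*5/12 + 9*1/12 + 11*1/12
= 5/2

5/2


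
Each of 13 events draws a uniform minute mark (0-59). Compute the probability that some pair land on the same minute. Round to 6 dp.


P(all different) = prod((60-i)/60 for i=0..12) = 0.246343
P(at least one match) = 1 - 0.246343 = 0.753657

0.753657


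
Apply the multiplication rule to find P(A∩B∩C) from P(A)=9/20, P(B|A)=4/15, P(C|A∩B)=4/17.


P(A∩B∩C) = P(A) * P(B|A) * P(C|A∩B)
= 9/20 * 4/15 * 4/17
= 3/25 * 4/17 = 12/425

12/425


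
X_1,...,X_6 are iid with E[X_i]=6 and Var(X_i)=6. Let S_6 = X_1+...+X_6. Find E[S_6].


E[S_n] = n*E[X_1] = 6*6 = 36

36


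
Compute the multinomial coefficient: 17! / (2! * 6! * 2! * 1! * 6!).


17! = 355687428096000
Denominator: 2!=2 * 6!=720 * 2!=2 * 1!=1 * 6!=720
Coefficient = 355687428096000 / 2073600 = 171531360

171531360


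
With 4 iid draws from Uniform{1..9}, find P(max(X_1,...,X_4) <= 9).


P(max <= 9) = P(all X_i <= 9) = (P(X_1 <= 9))^4
= (9/9)^4 = 1^4 = 1

1


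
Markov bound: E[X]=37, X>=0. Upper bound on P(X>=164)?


Markov: P(X >= a) <= E[X]/a
P(X >= 164) <= 37/164

37/164


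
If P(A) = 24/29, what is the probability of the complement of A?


P(A') = 1 - P(A) = 1 - 24/29 = 5/29

5/29


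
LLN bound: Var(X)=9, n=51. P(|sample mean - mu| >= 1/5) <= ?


Var(Xbar) = Var(X)/n = 9/51
Chebyshev: P(|Xbar-mu| >= 1/5) <= Var(Xbar)/(1/5)^2 = (3/17)/(1/25) = 75/17
Bound exceeds 1, so trivial bound: 1

1


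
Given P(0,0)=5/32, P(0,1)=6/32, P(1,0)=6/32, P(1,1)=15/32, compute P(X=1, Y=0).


Read from table: P(X=1, Y=0) = 6/32 = 3/16

3/16


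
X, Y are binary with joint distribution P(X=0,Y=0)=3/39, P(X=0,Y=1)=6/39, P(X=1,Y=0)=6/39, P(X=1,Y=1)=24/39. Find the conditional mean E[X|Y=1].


P(Y=1) = 30/39
E[X|Y=1] = (0*6 + 1*24)/30 = 24/30 = 4/5

4/5


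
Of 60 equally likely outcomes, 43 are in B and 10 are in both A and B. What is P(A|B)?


P(A|B) = P(A∩B)/P(B) = (10/60)/(43/60) = 10/43

10/43


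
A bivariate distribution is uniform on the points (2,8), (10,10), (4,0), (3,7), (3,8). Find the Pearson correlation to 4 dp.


Cov(X,Y) = 3.1600, Var(X) = 8.2400, Var(Y) = 11.8400
rho = Cov/(sqrt(VarX)*sqrt(VarY)) = 0.3199

0.3199


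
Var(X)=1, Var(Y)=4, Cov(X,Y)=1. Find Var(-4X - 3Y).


Var(-4X - 3Y) = (-4)^2*Var(X) + (-3)^2*Var(Y) + 2*(-4)*(-3)*Cov(X,Y)
= 16*1 + 9*4 + 24*1
= 16 + 36 + 24 = 76

76


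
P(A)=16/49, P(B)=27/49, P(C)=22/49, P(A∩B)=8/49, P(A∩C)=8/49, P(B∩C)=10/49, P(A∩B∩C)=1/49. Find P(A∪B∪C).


P(A∪B∪C) = P(A)+P(B)+P(C) - P(AB)-P(AC)-P(BC) + P(ABC)
= 16/49+27/49+22/49 - 8/49-8/49-10/49 + 1/49
= 40/49

40/49


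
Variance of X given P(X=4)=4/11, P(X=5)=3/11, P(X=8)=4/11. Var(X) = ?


E[X] = 63/11, E[X^2] = 395/11
Var(X) = E[X^2] - (E[X])^2 = 395/11 - (63/11)^2 = 376/121

376/121


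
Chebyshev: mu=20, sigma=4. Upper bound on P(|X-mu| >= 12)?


k = 12/4 = 3
Chebyshev: P(|X-mu| >= k*sigma) <= 1/k^2 = 1/3^2 = 1/9

1/9


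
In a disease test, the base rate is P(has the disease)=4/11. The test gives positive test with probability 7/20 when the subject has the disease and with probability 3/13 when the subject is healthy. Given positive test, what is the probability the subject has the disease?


P(A) = P(A|B)P(B) + P(A|B')P(B') = 7/20*4/11 + 3/13*7/11 = 196/715
P(B|A) = P(A|B)P(B)/P(A) = (7/55)/(196/715) = 13/28

13/28


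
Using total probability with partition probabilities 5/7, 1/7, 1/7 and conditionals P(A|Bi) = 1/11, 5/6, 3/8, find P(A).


P(A) = P(A|B1)P(B1) + P(A|B2)P(B2) + P(A|B3)P(B3)
= 1/11*5/7 + 5/6*1/7 + 3/8*1/7
= 5/77 + 5/42 + 3/56 = 439/1848

439/1848


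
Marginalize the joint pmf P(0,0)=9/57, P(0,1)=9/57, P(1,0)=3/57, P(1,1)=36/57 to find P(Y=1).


P(Y=1) = P(0,1)+P(1,1) = 9/57 + 36/57 = 45/57 = 15/19

15/19


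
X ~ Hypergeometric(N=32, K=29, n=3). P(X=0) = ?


P(X=0) = C(29,0)*C(3,3) / C(32,3)
= 1*1 / 4960
= 1/4960

1/4960


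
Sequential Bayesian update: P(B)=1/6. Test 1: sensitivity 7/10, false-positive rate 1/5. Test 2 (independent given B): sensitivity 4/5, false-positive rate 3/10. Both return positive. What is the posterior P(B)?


After test 1: P(+) = 7/10*1/6 + 1/5*5/6 = 17/60
P(B|+) = (7/60)/(17/60) = 7/17
After test 2 (use post1 as new prior): P(+) = 4/5*7/17 + 3/10*10/17 = 43/85
P(B|+,+) = (28/85)/(43/85) = 28/43

28/43


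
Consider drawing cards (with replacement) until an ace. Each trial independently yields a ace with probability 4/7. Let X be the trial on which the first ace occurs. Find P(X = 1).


P(X=1) = (1-p)^0 * p = (3/7)^0 * 4/7
= 1 * 4/7 = 4/7

4/7


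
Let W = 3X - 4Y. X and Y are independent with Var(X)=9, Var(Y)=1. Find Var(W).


Independence => Cov(X,Y)=0
Var(3X - 4Y) = 3^2*Var(X) + (-4)^2*Var(Y)
= 9*9 + 16*1 = 97

97


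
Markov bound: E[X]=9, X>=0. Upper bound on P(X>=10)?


Markov: P(X >= a) <= E[X]/a
P(X >= 10) <= 9/10

9/10


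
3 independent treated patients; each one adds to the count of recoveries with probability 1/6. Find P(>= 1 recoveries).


P(at least one) = 1 - P(none)
P(none) = (1 - 1/6)^3 = (5/6)^3 = 125/216
P(at least one) = 1 - 125/216 = 91/216

91/216


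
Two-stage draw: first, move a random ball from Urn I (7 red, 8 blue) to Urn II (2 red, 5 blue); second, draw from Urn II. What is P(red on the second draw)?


P(transfer red) = 7/15; P(transfer blue) = 8/15
If red transferred: Urn II has 3 red of 8, so P(red|red moved) = 3/8
If blue transferred: Urn II has 2 red of 8, so P(red|blue moved) = 1/4
By total probability: P(red) = 7/15*3/8 + 8/15*1/4 = 37/120

37/120


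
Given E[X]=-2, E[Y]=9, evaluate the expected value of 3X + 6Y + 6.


E[3X + 6Y + 6] = 3*E[X] + 6*E[Y] + 6
= (3)*(-2) + (6)*(9) + (6)
= -6 + 54 + 6 = 54

54


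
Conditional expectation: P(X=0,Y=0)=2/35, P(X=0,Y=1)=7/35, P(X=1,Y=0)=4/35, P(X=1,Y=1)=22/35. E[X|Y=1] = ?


P(Y=1) = 29/35
E[X|Y=1] = (0*7 + 1*22)/29 = 22/29

22/29


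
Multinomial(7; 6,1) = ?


7! = 5040
Denominator: 6!=720 * 1!=1
Coefficient = 5040 / 720 = 7

7


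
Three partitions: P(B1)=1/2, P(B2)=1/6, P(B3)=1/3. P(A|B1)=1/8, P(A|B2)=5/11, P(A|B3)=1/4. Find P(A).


P(A) = P(A|B1)P(B1) + P(A|B2)P(B2) + P(A|B3)P(B3)
= 1/8*1/2 + 5/11*1/6 + 1/4*1/3
= 1/16 + 5/66 + 1/12 = 39/176

39/176


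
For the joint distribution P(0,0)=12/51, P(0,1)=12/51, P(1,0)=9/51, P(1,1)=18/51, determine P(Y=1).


P(Y=1) = P(0,1)+P(1,1) = 12/51 + 18/51 = 30/51 = 10/17

10/17


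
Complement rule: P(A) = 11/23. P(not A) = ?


P(A') = 1 - P(A) = 1 - 11/23 = 12/23

12/23


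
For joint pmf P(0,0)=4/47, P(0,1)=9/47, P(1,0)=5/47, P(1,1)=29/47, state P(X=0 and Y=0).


Read from table: P(X=0, Y=0) = 4/47

4/47


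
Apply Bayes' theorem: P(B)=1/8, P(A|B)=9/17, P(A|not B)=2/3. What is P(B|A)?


P(A) = P(A|B)P(B) + P(A|B')P(B') = 9/17*1/8 + 2/3*7/8 = 265/408
P(B|A) = P(A|B)P(B)/P(A) = (9/136)/(265/408) = 27/265

27/265


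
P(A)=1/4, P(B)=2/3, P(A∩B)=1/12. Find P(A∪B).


P(A∪B) = P(A) + P(B) - P(A∩B)
= 1/4 + 2/3 - 1/12 = 5/6

5/6


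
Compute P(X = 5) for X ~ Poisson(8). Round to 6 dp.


P(X=5) = e^(-8) * 8^5 / 5!
≈ 0.0003354626279 * 32768 / 120
≈ 0.091604

0.091604


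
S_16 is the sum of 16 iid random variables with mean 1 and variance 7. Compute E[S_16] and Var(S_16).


E[S_n] = n*mu = 16*1 = 16
Var(S_n) = n*sigma^2 = 16*7 = 112

E[S_16]=16, Var(S_16)=112


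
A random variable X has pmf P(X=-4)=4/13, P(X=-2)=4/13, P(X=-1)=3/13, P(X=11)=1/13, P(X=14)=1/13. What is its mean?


E[X] = sum(x * P(x))
= -4*4/13 - 2*4/13 - 1*3/13 + 11*1/13 + 14*1/13
= -2/13

-2/13


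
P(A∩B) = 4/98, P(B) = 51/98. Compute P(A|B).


P(A|B) = P(A∩B)/P(B) = (4/98)/(51/98) = 4/51

4/51


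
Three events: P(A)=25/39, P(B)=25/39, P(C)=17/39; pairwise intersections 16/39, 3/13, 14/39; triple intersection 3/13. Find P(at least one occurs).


P(A∪B∪C) = P(A)+P(B)+P(C) - P(AB)-P(AC)-P(BC) + P(ABC)
= 25/39+25/39+17/39 - 16/39-3/13-14/39 + 3/13
= 37/39

37/39


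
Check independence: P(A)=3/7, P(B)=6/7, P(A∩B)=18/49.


P(A)*P(B) = 3/7*6/7 = 18/49
P(A∩B) = 18/49, which equals P(A)P(B), so independent

Yes, A and B are independent


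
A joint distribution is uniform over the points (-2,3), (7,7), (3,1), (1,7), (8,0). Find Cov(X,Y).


E[X]=17/5, E[Y]=18/5, E[XY]=53/5
Cov(X,Y) = E[XY] - E[X]E[Y] = 53/5 - 17/5*18/5 = -41/25

-41/25


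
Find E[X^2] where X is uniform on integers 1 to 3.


E[X^2] = (1/3) * sum(x^2 for x=1..3)
= 14/3

14/3


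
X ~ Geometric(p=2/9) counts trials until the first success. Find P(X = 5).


P(X=5) = (1-p)^4 * p = (7/9)^4 * 2/9
= 2401/6561 * 2/9 = 4802/59049

4802/59049


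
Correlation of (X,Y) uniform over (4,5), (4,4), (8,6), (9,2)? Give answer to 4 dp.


Cov(X,Y) = -1.0625, Var(X) = 5.1875, Var(Y) = 2.1875
rho = Cov/(sqrt(VarX)*sqrt(VarY)) = -0.3154

-0.3154


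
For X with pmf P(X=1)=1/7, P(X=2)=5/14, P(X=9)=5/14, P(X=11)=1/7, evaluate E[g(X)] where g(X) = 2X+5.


E[2X+5] = sum(g(x)*P(x))
= 7*1/7 + 9*5/14 + 23*5/14 + 27*1/7
= 114/7

114/7


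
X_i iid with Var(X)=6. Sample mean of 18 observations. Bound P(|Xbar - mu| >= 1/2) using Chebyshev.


Var(Xbar) = Var(X)/n = 6/18
Chebyshev: P(|Xbar-mu| >= 1/2) <= Var(Xbar)/(1/2)^2 = (1/3)/(1/4) = 4/3
Bound exceeds 1, so trivial bound: 1

1


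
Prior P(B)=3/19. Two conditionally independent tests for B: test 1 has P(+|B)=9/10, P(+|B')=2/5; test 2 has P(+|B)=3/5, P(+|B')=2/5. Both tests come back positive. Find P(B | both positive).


After test 1: P(+) = 9/10*3/19 + 2/5*16/19 = 91/190
P(B|+) = (27/190)/(91/190) = 27/91
After test 2 (use post1 as new prior): P(+) = 3/5*27/91 + 2/5*64/91 = 209/455
P(B|+,+) = (81/455)/(209/455) = 81/209

81/209


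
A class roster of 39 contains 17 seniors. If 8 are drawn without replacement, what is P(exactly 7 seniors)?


P(X=7) = C(17,7)*C(22,1) / C(39,8)
= 19448*22 / 61523748
= 427856/61523748 = 44/6327

44/6327


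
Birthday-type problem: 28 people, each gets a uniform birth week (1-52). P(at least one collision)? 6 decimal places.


P(all different) = prod((52-i)/52 for i=0..27) = 0.000116
P(at least one match) = 1 - 0.000116 = 0.999884

0.999884


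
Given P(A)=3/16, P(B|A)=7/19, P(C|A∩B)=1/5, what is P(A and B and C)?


P(A∩B∩C) = P(A) * P(B|A) * P(C|A∩B)
= 3/16 * 7/19 * 1/5
= 21/304 * 1/5 = 21/1520

21/1520


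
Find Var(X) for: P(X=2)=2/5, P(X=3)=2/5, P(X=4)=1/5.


E[X] = 14/5, E[X^2] = 42/5
Var(X) = E[X^2] - (E[X])^2 = 42/5 - (14/5)^2 = 14/25

14/25


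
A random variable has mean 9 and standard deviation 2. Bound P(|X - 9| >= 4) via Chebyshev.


k = 4/2 = 2
Chebyshev: P(|X-mu| >= k*sigma) <= 1/k^2 = 1/2^2 = 1/4

1/4


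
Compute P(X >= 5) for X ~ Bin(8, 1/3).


P(X>=5) = P(X=5) + P(X=6) + P(X=7) + P(X=8)
= 448/6561 + 112/6561 + 16/6561 + 1/6561
= 577/6561

577/6561


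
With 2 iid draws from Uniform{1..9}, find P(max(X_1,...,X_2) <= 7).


P(max <= 7) = P(all X_i <= 7) = (P(X_1 <= 7))^2
= (7/9)^2 = 49/81

49/81


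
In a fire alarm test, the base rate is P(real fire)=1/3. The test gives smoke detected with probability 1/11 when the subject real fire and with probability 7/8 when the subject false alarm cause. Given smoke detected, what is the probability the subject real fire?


P(A) = P(A|B)P(B) + P(A|B')P(B') = 1/11*1/3 + 7/8*2/3 = 27/44
P(B|A) = P(A|B)P(B)/P(A) = (1/33)/(27/44) = 4/81

4/81


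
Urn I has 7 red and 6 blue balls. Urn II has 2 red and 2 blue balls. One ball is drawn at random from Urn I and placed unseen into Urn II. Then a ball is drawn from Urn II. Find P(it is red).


P(transfer red) = 7/13; P(transfer blue) = 6/13
If red transferred: Urn II has 3 red of 5, so P(red|red moved) = 3/5
If blue transferred: Urn II has 2 red of 5, so P(red|blue moved) = 2/5
By total probability: P(red) = 7/13*3/5 + 6/13*2/5 = 33/65

33/65


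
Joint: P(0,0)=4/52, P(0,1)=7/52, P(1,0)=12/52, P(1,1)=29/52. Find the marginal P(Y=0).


P(Y=0) = P(0,0)+P(1,0) = 4/52 + 12/52 = 16/52 = 4/13

4/13


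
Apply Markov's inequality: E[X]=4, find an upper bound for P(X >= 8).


Markov: P(X >= a) <= E[X]/a
P(X >= 8) <= 4/8 = 1/2

1/2


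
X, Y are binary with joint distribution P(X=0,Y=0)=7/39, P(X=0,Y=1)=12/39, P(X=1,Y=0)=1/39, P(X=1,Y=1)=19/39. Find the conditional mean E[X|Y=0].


P(Y=0) = 8/39
E[X|Y=0] = (0*7 + 1*1)/8 = 1/8

1/8


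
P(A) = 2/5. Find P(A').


P(A') = 1 - P(A) = 1 - 2/5 = 3/5

3/5


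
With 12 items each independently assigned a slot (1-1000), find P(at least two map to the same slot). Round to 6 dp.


P(all different) = prod((1000-i)/1000 for i=0..11) = 0.935893
P(at least one match) = 1 - 0.935893 = 0.064107

0.064107


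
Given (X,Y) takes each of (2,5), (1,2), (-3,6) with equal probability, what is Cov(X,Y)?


E[X]=0, E[Y]=13/3, E[XY]=-2
Cov(X,Y) = E[XY] - E[X]E[Y] = -2 - 0*13/3 = -2

-2


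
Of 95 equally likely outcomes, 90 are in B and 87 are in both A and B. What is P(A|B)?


P(A|B) = P(A∩B)/P(B) = (87/95)/(90/95) = 87/90 = 29/30

29/30


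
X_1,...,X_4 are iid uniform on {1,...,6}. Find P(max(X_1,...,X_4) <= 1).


P(max <= 1) = P(all X_i <= 1) = (P(X_1 <= 1))^4
= (1/6)^4 = 1/1296

1/1296


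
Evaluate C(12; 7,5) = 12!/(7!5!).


12! = 479001600
Denominator: 7!=5040 * 5!=120
Coefficient = 479001600 / 604800 = 792

792


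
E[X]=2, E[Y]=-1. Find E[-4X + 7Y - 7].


E[-4X + 7Y - 7] = -4*E[X] + 7*E[Y] - 7
= (-4)*(2) + (7)*(-1) + (-7)
= -8 - 7 - 7 = -22

-22


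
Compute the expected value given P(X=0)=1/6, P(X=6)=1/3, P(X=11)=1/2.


E[X] = sum(x * P(x))
= 0*1/6 + 6*1/3 + 11*1/2
= 15/2

15/2


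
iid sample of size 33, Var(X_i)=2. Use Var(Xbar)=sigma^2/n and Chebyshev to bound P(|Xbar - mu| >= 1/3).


Var(Xbar) = Var(X)/n = 2/33
Chebyshev: P(|Xbar-mu| >= 1/3) <= Var(Xbar)/(1/3)^2 = (2/33)/(1/9) = 6/11

6/11


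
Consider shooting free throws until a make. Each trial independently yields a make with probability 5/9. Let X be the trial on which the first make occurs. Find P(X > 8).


P(X > 8) = P(first 8 trials all fail) = (1-p)^8 = (4/9)^8 = 65536/43046721

65536/43046721


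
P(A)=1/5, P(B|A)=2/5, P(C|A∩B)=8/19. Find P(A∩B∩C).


P(A∩B∩C) = P(A) * P(B|A) * P(C|A∩B)
= 1/5 * 2/5 * 8/19
= 2/25 * 8/19 = 16/475

16/475


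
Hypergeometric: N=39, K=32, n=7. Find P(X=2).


P(X=2) = C(32,2)*C(7,5) / C(39,7)
= 496*21 / 15380937
= 10416/15380937 = 3472/5126979

3472/5126979


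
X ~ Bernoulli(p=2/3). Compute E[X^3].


For Bernoulli: X in {0,1}
E[X^3] = 0^3*(1-2/3) + 1^3*2/3 = 2/3

2/3


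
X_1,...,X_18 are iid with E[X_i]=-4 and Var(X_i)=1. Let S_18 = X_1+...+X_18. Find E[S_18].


E[S_n] = n*E[X_1] = 18*-4 = -72

-72


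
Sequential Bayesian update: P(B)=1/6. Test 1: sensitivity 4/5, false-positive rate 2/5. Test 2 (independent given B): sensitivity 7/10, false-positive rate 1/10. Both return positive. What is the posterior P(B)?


After test 1: P(+) = 4/5*1/6 + 2/5*5/6 = 7/15
P(B|+) = (2/15)/(7/15) = 2/7
After test 2 (use post1 as new prior): P(+) = 7/10*2/7 + 1/10*5/7 = 19/70
P(B|+,+) = (1/5)/(19/70) = 14/19

14/19


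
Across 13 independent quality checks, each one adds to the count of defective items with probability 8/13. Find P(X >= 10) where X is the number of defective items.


P(X>=10) = P(X=10) + P(X=11) + P(X=12) + P(X=13)
= 2952790016000/23298085122481 + 1288490188800/23298085122481 + 343597383680/23298085122481 + 549755813888/302875106592253
= 60153164464128/302875106592253

60153164464128/302875106592253


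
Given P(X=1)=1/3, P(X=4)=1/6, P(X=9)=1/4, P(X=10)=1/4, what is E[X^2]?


E[X^2] = sum(g(x)*P(x))
= 1*1/3 + 16*1/6 + 81*1/4 + 100*1/4
= 193/4

193/4


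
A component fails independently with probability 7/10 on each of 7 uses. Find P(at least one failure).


P(at least one) = 1 - P(none)
P(none) = (1 - 7/10)^7 = (3/10)^7 = 2187/10000000
P(at least one) = 1 - 2187/10000000 = 9997813/10000000

9997813/10000000


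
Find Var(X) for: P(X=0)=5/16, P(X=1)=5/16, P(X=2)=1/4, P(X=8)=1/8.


E[X] = 29/16, E[X^2] = 149/16
Var(X) = E[X^2] - (E[X])^2 = 149/16 - (29/16)^2 = 1543/256

1543/256


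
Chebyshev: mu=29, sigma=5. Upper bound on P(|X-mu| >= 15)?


k = 15/5 = 3
Chebyshev: P(|X-mu| >= k*sigma) <= 1/k^2 = 1/3^2 = 1/9

1/9


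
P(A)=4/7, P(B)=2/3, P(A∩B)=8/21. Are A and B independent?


P(A)*P(B) = 4/7*2/3 = 8/21
P(A∩B) = 8/21, which equals P(A)P(B), so independent

Yes, A and B are independent


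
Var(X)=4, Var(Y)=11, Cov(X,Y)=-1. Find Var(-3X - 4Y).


Var(-3X - 4Y) = (-3)^2*Var(X) + (-4)^2*Var(Y) + 2*(-3)*(-4)*Cov(X,Y)
= 9*4 + 16*11 + 24*(-1)
= 36 + 176 - 24 = 188

188


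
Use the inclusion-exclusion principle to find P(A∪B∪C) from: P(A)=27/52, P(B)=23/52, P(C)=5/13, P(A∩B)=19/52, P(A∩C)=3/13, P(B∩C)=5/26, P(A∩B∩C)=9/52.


P(A∪B∪C) = P(A)+P(B)+P(C) - P(AB)-P(AC)-P(BC) + P(ABC)
= 27/52+23/52+5/13 - 19/52-3/13-5/26 + 9/52
= 19/26

19/26


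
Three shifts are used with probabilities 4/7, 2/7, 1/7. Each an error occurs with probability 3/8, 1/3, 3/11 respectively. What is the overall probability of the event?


P(A) = P(A|B1)P(B1) + P(A|B2)P(B2) + P(A|B3)P(B3)
= 3/8*4/7 + 1/3*2/7 + 3/11*1/7
= 3/14 + 2/21 + 3/77 = 23/66

23/66


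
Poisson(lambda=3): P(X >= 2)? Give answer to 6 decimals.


P(X>=2) = 1 - P(X<=1) = 1 - (e^(-3)*3^0/0! + e^(-3)*3^1/1!)
≈ 1 - (0.0497870684 + 0.1493612051)
= 1 - 0.1991482735 = 0.8008517265
≈ 0.800852

0.800852


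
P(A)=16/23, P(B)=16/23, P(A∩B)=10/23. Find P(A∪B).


P(A∪B) = P(A) + P(B) - P(A∩B)
= 16/23 + 16/23 - 10/23 = 22/23

22/23


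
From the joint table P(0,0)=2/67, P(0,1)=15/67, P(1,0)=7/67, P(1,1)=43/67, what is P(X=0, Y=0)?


Read from table: P(X=0, Y=0) = 2/67

2/67


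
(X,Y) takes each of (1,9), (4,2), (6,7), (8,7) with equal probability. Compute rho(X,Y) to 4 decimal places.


Cov(X,Y) = -0.9375, Var(X) = 6.6875, Var(Y) = 6.6875
rho = Cov/(sqrt(VarX)*sqrt(VarY)) = -0.1402

-0.1402


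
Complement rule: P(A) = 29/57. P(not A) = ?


P(A') = 1 - P(A) = 1 - 29/57 = 28/57

28/57


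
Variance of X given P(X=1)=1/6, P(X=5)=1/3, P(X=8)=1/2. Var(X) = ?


E[X] = 35/6, E[X^2] = 81/2
Var(X) = E[X^2] - (E[X])^2 = 81/2 - (35/6)^2 = 233/36

233/36


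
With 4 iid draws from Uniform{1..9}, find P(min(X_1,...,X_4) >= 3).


P(min >= 3) = P(all X_i >= 3) = (P(X_1 >= 3))^4
= (7/9)^4 = 2401/6561

2401/6561


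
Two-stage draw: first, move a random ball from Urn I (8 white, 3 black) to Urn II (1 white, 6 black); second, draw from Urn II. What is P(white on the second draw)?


P(transfer white) = 8/11; P(transfer black) = 3/11
If white transferred: Urn II has 2 white of 8, so P(white|white moved) = 1/4
If black transferred: Urn II has 1 white of 8, so P(white|black moved) = 1/8
By total probability: P(white) = 8/11*1/4 + 3/11*1/8 = 19/88

19/88


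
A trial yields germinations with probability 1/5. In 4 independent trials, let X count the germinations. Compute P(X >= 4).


P(X>=4) = P(X=4)
= 1/625
= 1/625

1/625


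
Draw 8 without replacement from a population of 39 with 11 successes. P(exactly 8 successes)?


P(X=8) = C(11,8)*C(28,0) / C(39,8)
= 165*1 / 61523748
= 165/61523748 = 5/1864356

5/1864356


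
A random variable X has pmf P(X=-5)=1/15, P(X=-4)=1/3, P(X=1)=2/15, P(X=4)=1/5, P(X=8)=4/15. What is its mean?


E[X] = sum(x * P(x))
= -5*1/15 - 4*1/3 + 1*2/15 + 4*1/5 + 8*4/15
= 7/5

7/5


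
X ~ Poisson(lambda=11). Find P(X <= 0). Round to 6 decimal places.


P(X<=0) = e^(-11)*11^0/0!
≈ 0.0000167017
≈ 0.000017

0.000017


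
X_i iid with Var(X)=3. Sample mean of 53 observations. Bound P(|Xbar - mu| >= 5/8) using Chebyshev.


Var(Xbar) = Var(X)/n = 3/53
Chebyshev: P(|Xbar-mu| >= 5/8) <= Var(Xbar)/(5/8)^2 = (3/53)/(25/64) = 192/1325

192/1325


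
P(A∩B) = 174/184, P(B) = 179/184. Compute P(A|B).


P(A|B) = P(A∩B)/P(B) = (174/184)/(179/184) = 174/179

174/179


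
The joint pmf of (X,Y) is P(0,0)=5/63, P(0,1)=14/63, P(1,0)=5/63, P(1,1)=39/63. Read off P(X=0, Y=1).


Read from table: P(X=0, Y=1) = 14/63 = 2/9

2/9


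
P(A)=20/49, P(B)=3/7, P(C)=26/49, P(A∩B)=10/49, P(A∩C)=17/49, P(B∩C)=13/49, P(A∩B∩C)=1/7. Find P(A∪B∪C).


P(A∪B∪C) = P(A)+P(B)+P(C) - P(AB)-P(AC)-P(BC) + P(ABC)
= 20/49+3/7+26/49 - 10/49-17/49-13/49 + 1/7
= 34/49

34/49


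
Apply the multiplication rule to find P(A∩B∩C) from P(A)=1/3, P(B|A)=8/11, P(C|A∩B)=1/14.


P(A∩B∩C) = P(A) * P(B|A) * P(C|A∩B)
= 1/3 * 8/11 * 1/14
= 8/33 * 1/14 = 4/231

4/231


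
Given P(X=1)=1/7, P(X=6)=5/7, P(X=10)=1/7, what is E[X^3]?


E[X^3] = sum(g(x)*P(x))
= 1*1/7 + 216*5/7 + 1000*1/7
= 2081/7

2081/7


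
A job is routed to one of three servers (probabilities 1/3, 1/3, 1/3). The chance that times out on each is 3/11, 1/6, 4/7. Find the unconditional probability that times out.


P(A) = P(A|B1)P(B1) + P(A|B2)P(B2) + P(A|B3)P(B3)
= 3/11*1/3 + 1/6*1/3 + 4/7*1/3
= 1/11 + 1/18 + 4/21 = 467/1386

467/1386


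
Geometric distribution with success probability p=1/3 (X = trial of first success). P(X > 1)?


P(X > 1) = P(first 1 trials all fail) = (1-p)^1 = (2/3)^1 = 2/3

2/3


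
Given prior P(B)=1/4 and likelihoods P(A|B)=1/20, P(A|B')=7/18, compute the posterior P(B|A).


P(A) = P(A|B)P(B) + P(A|B')P(B') = 1/20*1/4 + 7/18*3/4 = 73/240
P(B|A) = P(A|B)P(B)/P(A) = (1/80)/(73/240) = 3/73

3/73


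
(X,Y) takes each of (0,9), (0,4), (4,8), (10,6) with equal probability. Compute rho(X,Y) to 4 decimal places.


Cov(X,Y) = -0.6250, Var(X) = 16.7500, Var(Y) = 3.6875
rho = Cov/(sqrt(VarX)*sqrt(VarY)) = -0.0795

-0.0795


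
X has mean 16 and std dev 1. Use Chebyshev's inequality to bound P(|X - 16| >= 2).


k = 2/1 = 2
Chebyshev: P(|X-mu| >= k*sigma) <= 1/k^2 = 1/2^2 = 1/4

1/4


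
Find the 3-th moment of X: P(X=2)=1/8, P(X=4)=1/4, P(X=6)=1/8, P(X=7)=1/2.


E[X^3] = sum(x^3 * P(x))
= 8*1/8 + 64*1/4 + 216*1/8 + 343*1/2
= 431/2

431/2


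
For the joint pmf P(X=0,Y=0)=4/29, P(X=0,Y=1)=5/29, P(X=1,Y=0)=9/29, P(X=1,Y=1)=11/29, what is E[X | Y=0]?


P(Y=0) = 13/29
E[X|Y=0] = (0*4 + 1*9)/13 = 9/13

9/13


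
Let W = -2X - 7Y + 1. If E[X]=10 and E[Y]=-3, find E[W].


E[-2X - 7Y + 1] = -2*E[X] - 7*E[Y] + 1
= (-2)*(10) + (-7)*(-3) + (1)
= -20 + 21 + 1 = 2

2


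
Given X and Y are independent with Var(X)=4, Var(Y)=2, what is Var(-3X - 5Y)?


Independence => Cov(X,Y)=0
Var(-3X - 5Y) = (-3)^2*Var(X) + (-5)^2*Var(Y)
= 9*4 + 25*2 = 86

86


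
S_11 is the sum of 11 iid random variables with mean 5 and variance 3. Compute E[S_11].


E[S_n] = n*E[X_1] = 11*5 = 55

55


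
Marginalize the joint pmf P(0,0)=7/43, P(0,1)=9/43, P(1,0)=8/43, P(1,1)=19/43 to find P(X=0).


P(X=0) = P(0,0)+P(0,1) = 7/43 + 9/43 = 16/43

16/43


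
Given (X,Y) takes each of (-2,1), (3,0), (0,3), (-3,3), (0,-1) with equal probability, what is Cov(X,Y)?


E[X]=-2/5, E[Y]=6/5, E[XY]=-11/5
Cov(X,Y) = E[XY] - E[X]E[Y] = -11/5 + 2/5*6/5 = -43/25

-43/25


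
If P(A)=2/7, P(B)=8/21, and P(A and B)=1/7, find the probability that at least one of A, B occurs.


P(A∪B) = P(A) + P(B) - P(A∩B)
= 2/7 + 8/21 - 1/7 = 11/21

11/21


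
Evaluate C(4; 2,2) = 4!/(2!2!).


4! = 24
Denominator: 2!=2 * 2!=2
Coefficient = 24 / 4 = 6

6


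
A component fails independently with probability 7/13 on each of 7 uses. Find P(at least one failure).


P(at least one) = 1 - P(none)
P(none) = (1 - 7/13)^7 = (6/13)^7 = 279936/62748517
P(at least one) = 1 - 279936/62748517 = 62468581/62748517

62468581/62748517


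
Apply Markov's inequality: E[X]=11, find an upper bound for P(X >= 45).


Markov: P(X >= a) <= E[X]/a
P(X >= 45) <= 11/45

11/45


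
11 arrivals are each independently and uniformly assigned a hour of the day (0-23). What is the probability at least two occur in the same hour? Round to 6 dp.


P(all different) = prod((24-i)/24 for i=0..10) = 0.065479
P(at least one match) = 1 - 0.065479 = 0.934521

0.934521


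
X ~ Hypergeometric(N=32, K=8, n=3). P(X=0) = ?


P(X=0) = C(8,0)*C(24,3) / C(32,3)
= 1*2024 / 4960
= 2024/4960 = 253/620

253/620


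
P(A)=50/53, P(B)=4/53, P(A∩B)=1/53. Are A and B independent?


P(A)*P(B) = 50/53*4/53 = 200/2809
P(A∩B) = 1/53 != 200/2809, so not independent

No, A and B are not independent


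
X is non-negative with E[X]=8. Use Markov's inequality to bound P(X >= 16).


Markov: P(X >= a) <= E[X]/a
P(X >= 16) <= 8/16 = 1/2

1/2
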